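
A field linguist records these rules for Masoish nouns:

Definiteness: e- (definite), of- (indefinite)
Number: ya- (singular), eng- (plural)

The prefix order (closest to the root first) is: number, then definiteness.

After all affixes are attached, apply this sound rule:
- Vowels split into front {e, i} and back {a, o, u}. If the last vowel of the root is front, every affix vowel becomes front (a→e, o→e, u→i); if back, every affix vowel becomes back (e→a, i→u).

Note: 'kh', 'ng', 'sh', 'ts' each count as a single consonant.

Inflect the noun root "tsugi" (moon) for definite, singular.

eyetsugi

Attach number singular ya- → yatsugi.
Attach definiteness definite e- → eyatsugi.
Apply vowel harmony: eyatsugi → eyetsugi.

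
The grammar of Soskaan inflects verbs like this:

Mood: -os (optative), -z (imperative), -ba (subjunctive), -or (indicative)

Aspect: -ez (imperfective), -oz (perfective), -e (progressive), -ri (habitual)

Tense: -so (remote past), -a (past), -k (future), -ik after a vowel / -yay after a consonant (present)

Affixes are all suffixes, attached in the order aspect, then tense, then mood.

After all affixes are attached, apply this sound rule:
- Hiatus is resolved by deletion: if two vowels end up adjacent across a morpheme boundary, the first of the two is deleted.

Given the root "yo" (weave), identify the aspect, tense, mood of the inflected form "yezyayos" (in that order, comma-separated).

imperfective, present, optative

Segment: yo-ez-yay-os.
aspect: -ez → imperfective.
tense: -ik/yay → present.
mood: -os → optative.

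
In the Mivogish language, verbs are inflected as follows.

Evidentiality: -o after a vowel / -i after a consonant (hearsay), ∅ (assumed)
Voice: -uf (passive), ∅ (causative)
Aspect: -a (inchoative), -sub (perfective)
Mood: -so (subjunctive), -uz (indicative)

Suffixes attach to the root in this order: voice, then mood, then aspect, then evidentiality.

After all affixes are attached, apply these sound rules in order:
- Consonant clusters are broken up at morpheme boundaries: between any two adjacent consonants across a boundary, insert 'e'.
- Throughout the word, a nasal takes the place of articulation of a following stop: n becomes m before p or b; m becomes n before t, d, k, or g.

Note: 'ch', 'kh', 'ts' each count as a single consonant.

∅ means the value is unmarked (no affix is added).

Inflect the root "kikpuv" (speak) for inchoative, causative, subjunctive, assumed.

kikpuvesoa

voice = causative: zero marking, form stays kikpuv.
Attach mood subjunctive -so → kikpuvso.
Attach aspect inchoative -a → kikpuvsoa.
evidentiality = assumed: zero marking, form stays kikpuvsoa.
Apply epenthesis: kikpuvsoa → kikpuvesoa.
Nasal assimilation: no change.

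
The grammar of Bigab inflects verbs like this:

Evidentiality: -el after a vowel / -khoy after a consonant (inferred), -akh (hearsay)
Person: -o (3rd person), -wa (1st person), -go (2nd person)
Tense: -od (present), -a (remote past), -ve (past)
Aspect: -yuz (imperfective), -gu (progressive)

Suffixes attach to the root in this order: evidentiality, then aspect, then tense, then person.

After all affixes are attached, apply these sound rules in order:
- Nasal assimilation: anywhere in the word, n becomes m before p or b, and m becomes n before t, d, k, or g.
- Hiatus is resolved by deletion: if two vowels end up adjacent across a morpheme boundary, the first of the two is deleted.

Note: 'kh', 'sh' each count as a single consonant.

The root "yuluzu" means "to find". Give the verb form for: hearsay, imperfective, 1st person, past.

Attach evidentiality hearsay -akh → yuluzuakh.
Attach aspect imperfective -yuz → yuluzuakhyuz.
Attach tense past -ve → yuluzuakhyuzve.
Attach person 1st person -wa → yuluzuakhyuzvewa.
Nasal assimilation: no change.
Apply vowel deletion: yuluzuakhyuzvewa → yuluzakhyuzvewa.

yuluzakhyuzvewa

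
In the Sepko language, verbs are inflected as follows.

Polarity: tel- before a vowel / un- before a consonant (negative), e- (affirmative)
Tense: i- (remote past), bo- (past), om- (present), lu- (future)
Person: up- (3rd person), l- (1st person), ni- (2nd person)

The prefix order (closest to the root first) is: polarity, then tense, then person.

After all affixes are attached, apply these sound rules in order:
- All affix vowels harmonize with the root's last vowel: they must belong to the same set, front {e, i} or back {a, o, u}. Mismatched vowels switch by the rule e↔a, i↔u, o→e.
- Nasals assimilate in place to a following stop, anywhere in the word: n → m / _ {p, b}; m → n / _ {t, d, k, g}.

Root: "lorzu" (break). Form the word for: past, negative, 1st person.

Attach polarity negative un- (before consonant 'l') → unlorzu.
Attach tense past bo- → bounlorzu.
Attach person 1st person l- → lbounlorzu.
Vowel harmony: no change.
Nasal assimilation: no change.

lbounlorzu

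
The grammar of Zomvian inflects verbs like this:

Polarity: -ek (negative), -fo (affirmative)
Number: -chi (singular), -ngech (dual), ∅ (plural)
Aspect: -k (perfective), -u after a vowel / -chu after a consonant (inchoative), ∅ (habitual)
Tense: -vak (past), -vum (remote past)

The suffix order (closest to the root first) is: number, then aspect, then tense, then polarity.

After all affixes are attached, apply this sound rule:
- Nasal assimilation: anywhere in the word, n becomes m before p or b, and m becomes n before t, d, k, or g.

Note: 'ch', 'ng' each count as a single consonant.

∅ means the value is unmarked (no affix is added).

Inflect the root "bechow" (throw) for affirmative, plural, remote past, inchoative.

bechowchuvumfo

number = plural: zero marking, form stays bechow.
Attach aspect inchoative -chu (after consonant 'w') → bechowchu.
Attach tense remote past -vum → bechowchuvum.
Attach polarity affirmative -fo → bechowchuvumfo.
Nasal assimilation: no change.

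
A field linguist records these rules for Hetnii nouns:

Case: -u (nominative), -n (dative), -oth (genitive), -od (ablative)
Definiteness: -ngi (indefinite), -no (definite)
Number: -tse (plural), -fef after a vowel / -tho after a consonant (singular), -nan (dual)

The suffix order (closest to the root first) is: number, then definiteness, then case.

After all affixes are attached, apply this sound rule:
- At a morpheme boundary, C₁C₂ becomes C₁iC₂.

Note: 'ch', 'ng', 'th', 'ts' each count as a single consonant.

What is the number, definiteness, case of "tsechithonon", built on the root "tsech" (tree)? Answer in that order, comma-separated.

Segment: tsech-tho-no-n.
number: -fef/tho → singular.
definiteness: -no → definite.
case: -n → dative.

singular, definite, dative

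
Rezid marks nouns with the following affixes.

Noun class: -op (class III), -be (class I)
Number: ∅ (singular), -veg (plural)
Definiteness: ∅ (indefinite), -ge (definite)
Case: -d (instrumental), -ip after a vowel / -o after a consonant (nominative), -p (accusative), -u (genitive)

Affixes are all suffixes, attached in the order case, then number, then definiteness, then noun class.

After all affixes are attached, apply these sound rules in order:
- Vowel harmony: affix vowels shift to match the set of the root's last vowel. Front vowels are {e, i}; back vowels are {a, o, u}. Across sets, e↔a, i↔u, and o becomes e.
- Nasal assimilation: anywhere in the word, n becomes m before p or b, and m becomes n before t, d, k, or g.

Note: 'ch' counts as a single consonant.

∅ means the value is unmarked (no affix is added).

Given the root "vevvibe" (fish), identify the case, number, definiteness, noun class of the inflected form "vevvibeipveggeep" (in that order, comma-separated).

nominative, plural, definite, class III

Segment: vevvibe-ip-veg-ge-op.
case: -ip/o → nominative.
number: -veg → plural.
definiteness: -ge → definite.
noun class: -op → class III.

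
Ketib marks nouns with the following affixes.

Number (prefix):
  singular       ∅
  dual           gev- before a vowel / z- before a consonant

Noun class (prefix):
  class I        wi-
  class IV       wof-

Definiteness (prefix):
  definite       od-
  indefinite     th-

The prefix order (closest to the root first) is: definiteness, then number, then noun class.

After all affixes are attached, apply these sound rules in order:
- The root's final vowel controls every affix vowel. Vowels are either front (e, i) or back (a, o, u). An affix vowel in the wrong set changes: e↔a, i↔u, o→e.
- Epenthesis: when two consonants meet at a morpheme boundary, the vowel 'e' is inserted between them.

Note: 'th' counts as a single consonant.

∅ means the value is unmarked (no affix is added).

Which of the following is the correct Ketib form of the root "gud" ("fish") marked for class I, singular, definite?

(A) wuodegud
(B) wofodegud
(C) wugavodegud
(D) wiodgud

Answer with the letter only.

A

Attach definiteness definite od- → odgud.
number = singular: zero marking, form stays odgud.
Attach noun class class I wi- → wiodgud.
Apply vowel harmony: wiodgud → wuodgud.
Apply epenthesis: wuodgud → wuodegud.
So the correct form is wuodegud, option (A).
(D) wiodgud is wrong: it fails to apply the sound rule(s).
(C) wugavodegud is wrong: it uses dual instead of singular for number.
(B) wofodegud is wrong: it uses class IV instead of class I for noun class.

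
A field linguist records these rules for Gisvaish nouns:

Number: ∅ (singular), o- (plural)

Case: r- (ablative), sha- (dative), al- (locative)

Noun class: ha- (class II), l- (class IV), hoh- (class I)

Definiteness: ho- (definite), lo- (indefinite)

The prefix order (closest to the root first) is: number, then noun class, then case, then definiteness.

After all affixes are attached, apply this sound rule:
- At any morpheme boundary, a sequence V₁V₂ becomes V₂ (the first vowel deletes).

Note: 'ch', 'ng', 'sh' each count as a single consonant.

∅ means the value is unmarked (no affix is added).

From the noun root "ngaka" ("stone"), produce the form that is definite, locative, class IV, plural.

Attach number plural o- → ongaka.
Attach noun class class IV l- → longaka.
Attach case locative al- → allongaka.
Attach definiteness definite ho- → hoallongaka.
Apply vowel deletion: hoallongaka → hallongaka.

hallongaka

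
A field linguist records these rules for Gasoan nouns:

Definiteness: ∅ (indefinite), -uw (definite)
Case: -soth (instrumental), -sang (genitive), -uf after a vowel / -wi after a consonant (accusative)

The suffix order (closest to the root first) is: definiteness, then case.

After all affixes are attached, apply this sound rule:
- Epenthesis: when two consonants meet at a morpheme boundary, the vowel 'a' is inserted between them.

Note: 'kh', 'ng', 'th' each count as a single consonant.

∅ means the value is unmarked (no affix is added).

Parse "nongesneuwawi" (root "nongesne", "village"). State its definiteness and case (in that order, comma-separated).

Segment: nongesne-uw-wi.
definiteness: -uw → definite.
case: -uf/wi → accusative.

definite, accusative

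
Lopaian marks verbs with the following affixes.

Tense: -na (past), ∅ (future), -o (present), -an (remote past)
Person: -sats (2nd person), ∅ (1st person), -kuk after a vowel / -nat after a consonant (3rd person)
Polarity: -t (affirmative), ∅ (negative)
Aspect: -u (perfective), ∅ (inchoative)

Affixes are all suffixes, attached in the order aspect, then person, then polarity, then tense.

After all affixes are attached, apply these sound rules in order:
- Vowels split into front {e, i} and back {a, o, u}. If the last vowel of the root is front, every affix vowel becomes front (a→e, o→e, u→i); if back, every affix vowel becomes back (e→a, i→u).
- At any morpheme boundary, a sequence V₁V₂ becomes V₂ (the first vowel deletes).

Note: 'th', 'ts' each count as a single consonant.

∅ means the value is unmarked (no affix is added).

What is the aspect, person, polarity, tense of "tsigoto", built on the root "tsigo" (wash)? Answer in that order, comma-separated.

inchoative, 1st person, affirmative, present

Segment: tsigo-t-o.
aspect: ∅ → inchoative.
person: ∅ → 1st person.
polarity: -t → affirmative.
tense: -o → present.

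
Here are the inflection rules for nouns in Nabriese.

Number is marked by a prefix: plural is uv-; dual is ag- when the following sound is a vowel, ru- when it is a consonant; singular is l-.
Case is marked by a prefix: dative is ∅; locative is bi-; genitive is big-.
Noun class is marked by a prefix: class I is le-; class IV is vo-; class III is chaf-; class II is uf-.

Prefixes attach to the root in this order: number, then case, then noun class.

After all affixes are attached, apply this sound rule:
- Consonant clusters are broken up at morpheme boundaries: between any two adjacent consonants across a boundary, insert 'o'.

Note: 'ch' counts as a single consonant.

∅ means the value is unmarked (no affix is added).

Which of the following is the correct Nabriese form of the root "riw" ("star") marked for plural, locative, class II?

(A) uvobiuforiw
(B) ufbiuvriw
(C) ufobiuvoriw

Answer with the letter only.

Attach number plural uv- → uvriw.
Attach case locative bi- → biuvriw.
Attach noun class class II uf- → ufbiuvriw.
Apply epenthesis: ufbiuvriw → ufobiuvoriw.
So the correct form is ufobiuvoriw, option (C).
(B) ufbiuvriw is wrong: it fails to apply the sound rule(s).
(A) uvobiuforiw is wrong: it has the affixes in the wrong order.

C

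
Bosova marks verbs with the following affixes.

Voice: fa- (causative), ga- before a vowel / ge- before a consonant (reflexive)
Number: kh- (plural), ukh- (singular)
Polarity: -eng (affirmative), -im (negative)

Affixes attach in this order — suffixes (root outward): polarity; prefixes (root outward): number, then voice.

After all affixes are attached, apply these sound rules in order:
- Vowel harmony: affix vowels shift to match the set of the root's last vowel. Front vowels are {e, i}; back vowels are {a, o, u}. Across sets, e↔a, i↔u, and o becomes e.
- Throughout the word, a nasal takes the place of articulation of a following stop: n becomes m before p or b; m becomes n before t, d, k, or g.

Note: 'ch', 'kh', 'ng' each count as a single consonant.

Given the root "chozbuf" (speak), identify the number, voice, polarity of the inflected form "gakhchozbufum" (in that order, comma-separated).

Segment: ge-kh-chozbuf-im.
number: kh- → plural.
voice: ga/ge- → reflexive.
polarity: -im → negative.

plural, reflexive, negative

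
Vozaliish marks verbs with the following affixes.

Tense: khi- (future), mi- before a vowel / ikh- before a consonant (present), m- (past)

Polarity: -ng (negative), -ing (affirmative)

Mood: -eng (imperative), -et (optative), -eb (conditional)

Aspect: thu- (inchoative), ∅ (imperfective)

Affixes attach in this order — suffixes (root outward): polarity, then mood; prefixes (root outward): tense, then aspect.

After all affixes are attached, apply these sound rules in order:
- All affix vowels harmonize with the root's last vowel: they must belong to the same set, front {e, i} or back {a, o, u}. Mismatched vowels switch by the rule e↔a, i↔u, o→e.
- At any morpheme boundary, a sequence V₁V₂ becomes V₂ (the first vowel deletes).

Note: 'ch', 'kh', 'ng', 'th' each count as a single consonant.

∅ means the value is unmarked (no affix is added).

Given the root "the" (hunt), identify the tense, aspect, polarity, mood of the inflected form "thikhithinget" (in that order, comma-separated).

Segment: thu-khi-the-ing-et.
tense: khi- → future.
aspect: thu- → inchoative.
polarity: -ing → affirmative.
mood: -et → optative.

future, inchoative, affirmative, optative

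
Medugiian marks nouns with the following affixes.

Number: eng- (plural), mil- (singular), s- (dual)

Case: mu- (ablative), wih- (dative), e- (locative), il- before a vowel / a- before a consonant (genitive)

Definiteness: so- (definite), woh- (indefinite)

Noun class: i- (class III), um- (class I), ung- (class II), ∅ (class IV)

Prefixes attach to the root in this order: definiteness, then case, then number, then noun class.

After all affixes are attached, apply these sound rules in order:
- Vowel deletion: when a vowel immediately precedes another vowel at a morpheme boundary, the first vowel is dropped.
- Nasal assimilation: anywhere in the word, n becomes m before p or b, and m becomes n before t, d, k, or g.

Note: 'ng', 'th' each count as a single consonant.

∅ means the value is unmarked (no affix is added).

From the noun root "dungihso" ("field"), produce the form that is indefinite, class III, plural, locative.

Attach definiteness indefinite woh- → wohdungihso.
Attach case locative e- → ewohdungihso.
Attach number plural eng- → engewohdungihso.
Attach noun class class III i- → iengewohdungihso.
Apply vowel deletion: iengewohdungihso → engewohdungihso.
Nasal assimilation: no change.

engewohdungihso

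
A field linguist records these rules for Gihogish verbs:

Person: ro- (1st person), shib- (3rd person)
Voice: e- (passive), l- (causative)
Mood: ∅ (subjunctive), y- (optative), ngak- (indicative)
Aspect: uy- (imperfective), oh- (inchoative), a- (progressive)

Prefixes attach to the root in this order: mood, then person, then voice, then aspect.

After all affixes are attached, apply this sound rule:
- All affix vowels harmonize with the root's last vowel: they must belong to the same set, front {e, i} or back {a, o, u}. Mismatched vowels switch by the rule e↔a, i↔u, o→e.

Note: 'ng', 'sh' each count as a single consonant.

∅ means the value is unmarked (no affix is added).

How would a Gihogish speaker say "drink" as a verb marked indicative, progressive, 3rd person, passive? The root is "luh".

Attach mood indicative ngak- → ngakluh.
Attach person 3rd person shib- → shibngakluh.
Attach voice passive e- → eshibngakluh.
Attach aspect progressive a- → aeshibngakluh.
Apply vowel harmony: aeshibngakluh → aashubngakluh.

aashubngakluh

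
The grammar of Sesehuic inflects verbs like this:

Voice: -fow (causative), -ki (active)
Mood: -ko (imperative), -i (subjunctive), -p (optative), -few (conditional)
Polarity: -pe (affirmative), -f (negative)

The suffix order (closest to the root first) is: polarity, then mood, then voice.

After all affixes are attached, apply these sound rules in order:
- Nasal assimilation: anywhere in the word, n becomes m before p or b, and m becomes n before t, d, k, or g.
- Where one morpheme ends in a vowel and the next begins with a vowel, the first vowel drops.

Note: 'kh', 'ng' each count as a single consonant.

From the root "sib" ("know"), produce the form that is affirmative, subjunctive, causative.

Attach polarity affirmative -pe → sibpe.
Attach mood subjunctive -i → sibpei.
Attach voice causative -fow → sibpeifow.
Nasal assimilation: no change.
Apply vowel deletion: sibpeifow → sibpifow.

sibpifow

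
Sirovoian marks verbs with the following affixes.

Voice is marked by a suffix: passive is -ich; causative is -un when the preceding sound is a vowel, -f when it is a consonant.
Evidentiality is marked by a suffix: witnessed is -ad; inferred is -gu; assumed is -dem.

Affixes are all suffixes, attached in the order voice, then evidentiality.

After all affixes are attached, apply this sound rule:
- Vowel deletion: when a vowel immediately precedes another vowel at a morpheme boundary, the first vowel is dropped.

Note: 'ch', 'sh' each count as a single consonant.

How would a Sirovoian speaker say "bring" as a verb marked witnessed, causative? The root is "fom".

Attach voice causative -f (after consonant 'm') → fomf.
Attach evidentiality witnessed -ad → fomfad.
Vowel deletion: no change.

fomfad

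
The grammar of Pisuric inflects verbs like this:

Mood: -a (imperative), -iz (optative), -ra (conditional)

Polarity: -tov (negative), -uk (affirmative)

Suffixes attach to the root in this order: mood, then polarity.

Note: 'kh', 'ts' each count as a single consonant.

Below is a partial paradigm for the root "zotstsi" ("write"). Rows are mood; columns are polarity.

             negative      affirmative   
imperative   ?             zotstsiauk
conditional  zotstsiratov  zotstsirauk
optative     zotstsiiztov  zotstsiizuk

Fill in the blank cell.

zotstsiatov

Attach mood imperative -a → zotstsia.
Attach polarity negative -tov → zotstsiatov.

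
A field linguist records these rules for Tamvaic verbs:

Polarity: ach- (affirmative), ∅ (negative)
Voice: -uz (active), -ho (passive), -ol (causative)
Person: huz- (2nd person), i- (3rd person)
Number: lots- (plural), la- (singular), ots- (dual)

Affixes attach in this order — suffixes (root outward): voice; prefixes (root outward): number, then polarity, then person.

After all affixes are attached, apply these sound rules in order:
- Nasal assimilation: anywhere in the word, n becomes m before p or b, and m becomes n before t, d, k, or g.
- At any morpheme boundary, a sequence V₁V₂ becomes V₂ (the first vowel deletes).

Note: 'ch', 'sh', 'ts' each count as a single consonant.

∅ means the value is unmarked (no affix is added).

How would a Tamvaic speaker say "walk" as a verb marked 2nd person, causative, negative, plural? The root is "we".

Attach number plural lots- → lotswe.
polarity = negative: zero marking, form stays lotswe.
Attach voice causative -ol → lotsweol.
Attach person 2nd person huz- → huzlotsweol.
Nasal assimilation: no change.
Apply vowel deletion: huzlotsweol → huzlotswol.

huzlotswol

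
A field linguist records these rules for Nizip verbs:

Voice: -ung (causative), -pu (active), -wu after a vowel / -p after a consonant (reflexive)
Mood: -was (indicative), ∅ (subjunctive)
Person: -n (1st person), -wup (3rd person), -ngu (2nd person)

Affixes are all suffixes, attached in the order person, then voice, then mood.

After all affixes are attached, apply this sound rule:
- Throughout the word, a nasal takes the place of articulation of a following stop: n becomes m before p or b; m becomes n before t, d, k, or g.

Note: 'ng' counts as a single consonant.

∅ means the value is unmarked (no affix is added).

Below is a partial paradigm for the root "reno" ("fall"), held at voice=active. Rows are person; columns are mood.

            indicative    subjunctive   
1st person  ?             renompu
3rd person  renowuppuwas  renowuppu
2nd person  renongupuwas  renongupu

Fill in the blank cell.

renompuwas

Attach person 1st person -n → renon.
Attach voice active -pu → renonpu.
Attach mood indicative -was → renonpuwas.
Apply nasal assimilation: renonpuwas → renompuwas.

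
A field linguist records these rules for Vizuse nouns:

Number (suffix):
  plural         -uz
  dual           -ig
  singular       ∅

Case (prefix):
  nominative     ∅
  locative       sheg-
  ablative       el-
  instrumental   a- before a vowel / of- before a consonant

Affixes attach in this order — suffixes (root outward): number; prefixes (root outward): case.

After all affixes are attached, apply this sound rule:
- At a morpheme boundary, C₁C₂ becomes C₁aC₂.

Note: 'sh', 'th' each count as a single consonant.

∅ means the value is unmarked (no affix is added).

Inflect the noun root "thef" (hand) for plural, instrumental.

Attach case instrumental of- (before consonant 'th') → ofthef.
Attach number plural -uz → ofthefuz.
Apply epenthesis: ofthefuz → ofathefuz.

ofathefuz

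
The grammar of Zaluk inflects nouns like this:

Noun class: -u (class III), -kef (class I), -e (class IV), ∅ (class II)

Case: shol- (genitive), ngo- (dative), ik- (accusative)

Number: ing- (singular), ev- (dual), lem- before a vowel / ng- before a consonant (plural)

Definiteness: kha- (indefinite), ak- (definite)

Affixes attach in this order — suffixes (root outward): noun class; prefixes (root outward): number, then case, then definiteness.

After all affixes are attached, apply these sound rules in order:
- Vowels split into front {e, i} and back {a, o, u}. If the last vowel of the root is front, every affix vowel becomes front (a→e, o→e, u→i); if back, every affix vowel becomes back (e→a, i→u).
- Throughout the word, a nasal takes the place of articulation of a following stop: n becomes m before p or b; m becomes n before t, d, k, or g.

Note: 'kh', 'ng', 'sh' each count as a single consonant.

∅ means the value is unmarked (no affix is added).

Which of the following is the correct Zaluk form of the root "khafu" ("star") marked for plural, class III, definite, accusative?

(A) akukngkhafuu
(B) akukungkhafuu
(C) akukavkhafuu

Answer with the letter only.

Attach number plural ng- (before consonant 'kh') → ngkhafu.
Attach case accusative ik- → ikngkhafu.
Attach definiteness definite ak- → akikngkhafu.
Attach noun class class III -u → akikngkhafuu.
Apply vowel harmony: akikngkhafuu → akukngkhafuu.
Nasal assimilation: no change.
So the correct form is akukngkhafuu, option (A).
(C) akukavkhafuu is wrong: it uses dual instead of plural for number.
(B) akukungkhafuu is wrong: it uses singular instead of plural for number.

A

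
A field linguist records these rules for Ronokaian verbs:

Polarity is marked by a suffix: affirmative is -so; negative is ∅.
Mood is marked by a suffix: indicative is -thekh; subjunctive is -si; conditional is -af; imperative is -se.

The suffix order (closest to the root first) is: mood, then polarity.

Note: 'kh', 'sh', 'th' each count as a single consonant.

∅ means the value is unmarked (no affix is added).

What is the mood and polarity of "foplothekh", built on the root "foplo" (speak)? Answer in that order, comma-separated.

indicative, negative

Segment: foplo-thekh.
mood: -thekh → indicative.
polarity: ∅ → negative.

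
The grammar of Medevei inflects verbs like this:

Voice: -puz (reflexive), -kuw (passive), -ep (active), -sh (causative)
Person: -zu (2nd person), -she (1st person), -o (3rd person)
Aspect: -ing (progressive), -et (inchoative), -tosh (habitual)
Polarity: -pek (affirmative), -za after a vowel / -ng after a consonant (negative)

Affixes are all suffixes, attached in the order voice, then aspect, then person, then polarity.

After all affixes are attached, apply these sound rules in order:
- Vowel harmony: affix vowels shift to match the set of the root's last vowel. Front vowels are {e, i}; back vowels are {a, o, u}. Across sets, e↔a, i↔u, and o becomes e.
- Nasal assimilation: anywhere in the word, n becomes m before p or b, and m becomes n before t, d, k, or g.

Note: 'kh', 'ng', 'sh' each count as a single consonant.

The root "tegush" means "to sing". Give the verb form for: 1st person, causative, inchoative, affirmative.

Attach voice causative -sh → tegushsh.
Attach aspect inchoative -et → tegushshet.
Attach person 1st person -she → tegushshetshe.
Attach polarity affirmative -pek → tegushshetshepek.
Apply vowel harmony: tegushshetshepek → tegushshatshapak.
Nasal assimilation: no change.

tegushshatshapak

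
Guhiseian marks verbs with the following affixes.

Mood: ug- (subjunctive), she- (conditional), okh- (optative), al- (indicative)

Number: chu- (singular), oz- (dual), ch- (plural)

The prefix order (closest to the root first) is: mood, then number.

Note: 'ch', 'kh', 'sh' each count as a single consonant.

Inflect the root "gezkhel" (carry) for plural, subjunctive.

Attach mood subjunctive ug- → uggezkhel.
Attach number plural ch- → chuggezkhel.

chuggezkhel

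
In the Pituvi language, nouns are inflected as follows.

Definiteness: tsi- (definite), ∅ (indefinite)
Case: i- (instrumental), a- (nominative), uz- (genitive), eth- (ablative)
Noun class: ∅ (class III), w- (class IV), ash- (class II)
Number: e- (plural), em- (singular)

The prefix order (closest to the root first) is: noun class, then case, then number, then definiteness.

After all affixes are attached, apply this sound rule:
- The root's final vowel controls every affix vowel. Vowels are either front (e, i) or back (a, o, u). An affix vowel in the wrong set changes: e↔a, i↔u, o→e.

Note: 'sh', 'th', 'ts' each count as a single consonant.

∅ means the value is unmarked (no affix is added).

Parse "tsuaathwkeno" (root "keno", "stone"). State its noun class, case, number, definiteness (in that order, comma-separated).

class IV, ablative, plural, definite

Segment: tsi-e-eth-w-keno.
noun class: w- → class IV.
case: eth- → ablative.
number: e- → plural.
definiteness: tsi- → definite.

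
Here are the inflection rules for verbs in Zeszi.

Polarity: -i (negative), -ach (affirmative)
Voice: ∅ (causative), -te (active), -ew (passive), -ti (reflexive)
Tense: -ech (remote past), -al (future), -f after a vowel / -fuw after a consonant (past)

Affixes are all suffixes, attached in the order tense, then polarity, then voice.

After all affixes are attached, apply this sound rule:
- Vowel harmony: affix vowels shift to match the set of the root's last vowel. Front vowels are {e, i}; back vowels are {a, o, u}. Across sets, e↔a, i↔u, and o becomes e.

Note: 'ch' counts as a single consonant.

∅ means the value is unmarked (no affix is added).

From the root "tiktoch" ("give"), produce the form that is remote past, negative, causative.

tiktochachu

Attach tense remote past -ech → tiktochech.
Attach polarity negative -i → tiktochechi.
voice = causative: zero marking, form stays tiktochechi.
Apply vowel harmony: tiktochechi → tiktochachu.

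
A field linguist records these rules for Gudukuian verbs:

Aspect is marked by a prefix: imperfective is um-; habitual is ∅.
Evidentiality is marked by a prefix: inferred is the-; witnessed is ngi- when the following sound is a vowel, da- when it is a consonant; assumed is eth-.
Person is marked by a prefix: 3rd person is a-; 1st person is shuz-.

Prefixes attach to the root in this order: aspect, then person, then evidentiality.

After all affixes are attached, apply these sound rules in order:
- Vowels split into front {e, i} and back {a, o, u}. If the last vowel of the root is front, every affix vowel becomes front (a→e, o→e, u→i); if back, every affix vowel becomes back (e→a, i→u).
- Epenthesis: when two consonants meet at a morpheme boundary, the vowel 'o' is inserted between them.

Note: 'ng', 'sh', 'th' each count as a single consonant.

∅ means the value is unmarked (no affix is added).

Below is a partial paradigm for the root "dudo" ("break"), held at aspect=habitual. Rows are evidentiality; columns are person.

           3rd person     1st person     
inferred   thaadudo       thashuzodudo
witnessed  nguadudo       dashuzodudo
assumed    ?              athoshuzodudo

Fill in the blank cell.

athadudo

aspect = habitual: zero marking, form stays dudo.
Attach person 3rd person a- → adudo.
Attach evidentiality assumed eth- → ethadudo.
Apply vowel harmony: ethadudo → athadudo.
Epenthesis: no change.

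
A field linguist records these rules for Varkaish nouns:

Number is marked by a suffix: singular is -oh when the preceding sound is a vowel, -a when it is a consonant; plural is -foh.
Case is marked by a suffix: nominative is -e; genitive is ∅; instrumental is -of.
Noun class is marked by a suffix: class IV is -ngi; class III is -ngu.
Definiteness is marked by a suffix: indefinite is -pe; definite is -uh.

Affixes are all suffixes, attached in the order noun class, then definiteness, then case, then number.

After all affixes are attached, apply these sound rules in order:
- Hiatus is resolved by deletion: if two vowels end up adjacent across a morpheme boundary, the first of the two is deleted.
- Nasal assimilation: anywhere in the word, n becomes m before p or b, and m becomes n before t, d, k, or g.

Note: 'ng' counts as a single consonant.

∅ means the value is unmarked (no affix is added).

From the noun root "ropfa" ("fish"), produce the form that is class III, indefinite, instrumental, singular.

ropfangupofa

Attach noun class class III -ngu → ropfangu.
Attach definiteness indefinite -pe → ropfangupe.
Attach case instrumental -of → ropfangupeof.
Attach number singular -a (after consonant 'f') → ropfangupeofa.
Apply vowel deletion: ropfangupeofa → ropfangupofa.
Nasal assimilation: no change.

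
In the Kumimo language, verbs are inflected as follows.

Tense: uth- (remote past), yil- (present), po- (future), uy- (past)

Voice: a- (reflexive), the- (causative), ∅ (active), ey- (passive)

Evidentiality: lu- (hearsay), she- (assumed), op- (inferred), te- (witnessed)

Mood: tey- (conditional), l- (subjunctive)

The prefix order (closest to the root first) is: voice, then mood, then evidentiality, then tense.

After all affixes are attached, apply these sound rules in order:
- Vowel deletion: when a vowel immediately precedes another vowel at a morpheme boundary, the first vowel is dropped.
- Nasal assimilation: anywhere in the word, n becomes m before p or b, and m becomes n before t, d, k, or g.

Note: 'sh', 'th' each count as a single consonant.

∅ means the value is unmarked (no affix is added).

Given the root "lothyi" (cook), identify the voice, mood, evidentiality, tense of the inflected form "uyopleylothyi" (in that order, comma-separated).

Segment: uy-op-l-ey-lothyi.
voice: ey- → passive.
mood: l- → subjunctive.
evidentiality: op- → inferred.
tense: uy- → past.

passive, subjunctive, inferred, past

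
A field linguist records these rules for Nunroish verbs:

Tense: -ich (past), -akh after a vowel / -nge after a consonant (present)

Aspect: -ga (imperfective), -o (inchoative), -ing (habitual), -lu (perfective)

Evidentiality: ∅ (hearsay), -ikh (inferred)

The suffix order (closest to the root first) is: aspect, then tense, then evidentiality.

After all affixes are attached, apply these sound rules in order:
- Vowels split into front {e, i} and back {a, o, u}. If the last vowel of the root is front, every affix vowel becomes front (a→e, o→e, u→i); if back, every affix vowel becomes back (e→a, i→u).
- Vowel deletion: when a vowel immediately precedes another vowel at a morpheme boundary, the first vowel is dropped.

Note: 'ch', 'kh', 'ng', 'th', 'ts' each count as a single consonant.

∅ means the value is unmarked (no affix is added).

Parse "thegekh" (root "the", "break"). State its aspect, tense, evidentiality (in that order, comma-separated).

Segment: the-ga-akh.
aspect: -ga → imperfective.
tense: -akh/nge → present.
evidentiality: ∅ → hearsay.

imperfective, present, hearsay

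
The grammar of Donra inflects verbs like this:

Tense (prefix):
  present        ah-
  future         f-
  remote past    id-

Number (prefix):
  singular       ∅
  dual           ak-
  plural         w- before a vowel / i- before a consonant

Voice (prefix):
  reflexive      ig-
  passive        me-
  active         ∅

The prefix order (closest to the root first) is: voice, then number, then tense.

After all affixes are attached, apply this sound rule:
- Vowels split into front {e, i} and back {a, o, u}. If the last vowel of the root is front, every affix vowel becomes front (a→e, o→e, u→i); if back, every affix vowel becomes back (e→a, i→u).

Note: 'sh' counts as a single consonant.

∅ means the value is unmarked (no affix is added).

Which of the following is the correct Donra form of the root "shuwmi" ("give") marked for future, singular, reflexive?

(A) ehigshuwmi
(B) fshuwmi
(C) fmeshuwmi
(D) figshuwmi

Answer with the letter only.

D

Attach voice reflexive ig- → igshuwmi.
number = singular: zero marking, form stays igshuwmi.
Attach tense future f- → figshuwmi.
Vowel harmony: no change.
So the correct form is figshuwmi, option (D).
(C) fmeshuwmi is wrong: it uses passive instead of reflexive for voice.
(A) ehigshuwmi is wrong: it uses present instead of future for tense.
(B) fshuwmi is wrong: it uses active instead of reflexive for voice.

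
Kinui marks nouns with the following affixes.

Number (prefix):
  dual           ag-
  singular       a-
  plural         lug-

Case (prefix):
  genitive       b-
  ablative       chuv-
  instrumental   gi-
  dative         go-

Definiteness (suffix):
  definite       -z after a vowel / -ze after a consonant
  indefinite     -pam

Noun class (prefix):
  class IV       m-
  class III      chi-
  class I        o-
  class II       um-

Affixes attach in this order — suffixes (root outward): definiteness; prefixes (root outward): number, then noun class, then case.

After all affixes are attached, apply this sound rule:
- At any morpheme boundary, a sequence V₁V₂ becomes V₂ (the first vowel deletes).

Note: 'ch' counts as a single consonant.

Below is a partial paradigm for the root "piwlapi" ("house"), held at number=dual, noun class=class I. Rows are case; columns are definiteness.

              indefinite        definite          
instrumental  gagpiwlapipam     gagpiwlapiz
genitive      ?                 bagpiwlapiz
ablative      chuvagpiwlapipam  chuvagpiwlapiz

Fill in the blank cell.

Attach definiteness indefinite -pam → piwlapipam.
Attach number dual ag- → agpiwlapipam.
Attach noun class class I o- → oagpiwlapipam.
Attach case genitive b- → boagpiwlapipam.
Apply vowel deletion: boagpiwlapipam → bagpiwlapipam.

bagpiwlapipam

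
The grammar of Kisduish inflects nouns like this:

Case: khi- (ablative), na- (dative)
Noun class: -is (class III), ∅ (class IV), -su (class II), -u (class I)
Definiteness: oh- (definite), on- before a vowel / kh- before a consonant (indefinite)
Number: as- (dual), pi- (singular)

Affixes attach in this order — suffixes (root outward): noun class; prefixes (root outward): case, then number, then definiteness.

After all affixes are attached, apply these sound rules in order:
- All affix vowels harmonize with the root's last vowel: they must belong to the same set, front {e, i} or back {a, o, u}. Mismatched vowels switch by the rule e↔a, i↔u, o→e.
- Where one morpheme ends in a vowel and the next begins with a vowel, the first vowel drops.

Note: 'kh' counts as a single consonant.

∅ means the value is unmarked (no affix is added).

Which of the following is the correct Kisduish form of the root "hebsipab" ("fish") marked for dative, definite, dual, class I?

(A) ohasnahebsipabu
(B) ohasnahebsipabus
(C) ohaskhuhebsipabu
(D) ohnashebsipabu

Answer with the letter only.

A

Attach case dative na- → nahebsipab.
Attach number dual as- → asnahebsipab.
Attach noun class class I -u → asnahebsipabu.
Attach definiteness definite oh- → ohasnahebsipabu.
Vowel harmony: no change.
Vowel deletion: no change.
So the correct form is ohasnahebsipabu, option (A).
(D) ohnashebsipabu is wrong: it has the affixes in the wrong order.
(B) ohasnahebsipabus is wrong: it uses class III instead of class I for noun class.
(C) ohaskhuhebsipabu is wrong: it uses ablative instead of dative for case.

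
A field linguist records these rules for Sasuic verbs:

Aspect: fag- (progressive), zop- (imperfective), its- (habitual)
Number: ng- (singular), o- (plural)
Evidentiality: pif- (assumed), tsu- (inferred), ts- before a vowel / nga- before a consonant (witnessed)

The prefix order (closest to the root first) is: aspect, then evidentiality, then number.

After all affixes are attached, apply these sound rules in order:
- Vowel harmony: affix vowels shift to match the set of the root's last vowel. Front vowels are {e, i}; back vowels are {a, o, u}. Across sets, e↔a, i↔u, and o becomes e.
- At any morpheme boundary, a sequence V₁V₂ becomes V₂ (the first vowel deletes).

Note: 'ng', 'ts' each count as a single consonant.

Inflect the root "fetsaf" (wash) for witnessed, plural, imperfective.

ongazopfetsaf

Attach aspect imperfective zop- → zopfetsaf.
Attach evidentiality witnessed nga- (before consonant 'z') → ngazopfetsaf.
Attach number plural o- → ongazopfetsaf.
Vowel harmony: no change.
Vowel deletion: no change.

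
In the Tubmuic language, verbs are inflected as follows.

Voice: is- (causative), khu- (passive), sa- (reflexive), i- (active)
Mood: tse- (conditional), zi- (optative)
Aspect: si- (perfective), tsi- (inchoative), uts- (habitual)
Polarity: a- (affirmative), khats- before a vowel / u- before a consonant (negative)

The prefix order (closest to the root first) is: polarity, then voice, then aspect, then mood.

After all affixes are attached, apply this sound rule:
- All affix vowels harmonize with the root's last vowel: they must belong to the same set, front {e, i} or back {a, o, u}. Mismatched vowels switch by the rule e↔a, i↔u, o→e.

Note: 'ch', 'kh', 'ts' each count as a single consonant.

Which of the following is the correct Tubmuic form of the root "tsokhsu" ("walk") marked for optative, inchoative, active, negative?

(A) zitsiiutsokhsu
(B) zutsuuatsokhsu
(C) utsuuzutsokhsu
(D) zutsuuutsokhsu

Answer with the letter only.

Attach polarity negative u- (before consonant 'ts') → utsokhsu.
Attach voice active i- → iutsokhsu.
Attach aspect inchoative tsi- → tsiiutsokhsu.
Attach mood optative zi- → zitsiiutsokhsu.
Apply vowel harmony: zitsiiutsokhsu → zutsuuutsokhsu.
So the correct form is zutsuuutsokhsu, option (D).
(A) zitsiiutsokhsu is wrong: it fails to apply the sound rule(s).
(B) zutsuuatsokhsu is wrong: it uses affirmative instead of negative for polarity.
(C) utsuuzutsokhsu is wrong: it has the affixes in the wrong order.

D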